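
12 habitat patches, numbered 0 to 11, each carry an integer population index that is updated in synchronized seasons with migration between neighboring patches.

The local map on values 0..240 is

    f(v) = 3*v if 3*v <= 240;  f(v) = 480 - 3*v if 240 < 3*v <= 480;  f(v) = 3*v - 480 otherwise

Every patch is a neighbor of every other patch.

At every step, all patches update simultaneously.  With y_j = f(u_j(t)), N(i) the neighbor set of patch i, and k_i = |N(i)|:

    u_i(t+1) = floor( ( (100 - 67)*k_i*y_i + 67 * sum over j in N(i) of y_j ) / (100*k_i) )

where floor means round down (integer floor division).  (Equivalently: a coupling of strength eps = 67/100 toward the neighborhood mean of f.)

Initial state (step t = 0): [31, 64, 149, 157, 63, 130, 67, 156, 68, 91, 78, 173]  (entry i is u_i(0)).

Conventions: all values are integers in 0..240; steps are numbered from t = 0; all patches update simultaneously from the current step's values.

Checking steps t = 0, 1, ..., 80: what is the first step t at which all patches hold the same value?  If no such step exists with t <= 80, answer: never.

Answer: never
Key observation: The state at step 24 reappears at step 28 — the system is in a cycle of period 4 from step 24 on.  No step 0..28 is synchronized, and the cycle repeats forever, so no step up to 80 (or ever) has all patches equal.

Derivation:
t=0: [31, 64, 149, 157, 63, 130, 67, 156, 68, 91, 78, 173]  (not all equal)
t=1: [116, 143, 100, 93, 142, 115, 145, 94, 146, 147, 154, 102]  (not all equal)
t=2: [112, 91, 125, 131, 91, 113, 89, 130, 88, 87, 82, 124]  (not all equal)
t=3: [158, 175, 148, 143, 175, 157, 177, 144, 178, 178, 183, 149]  (not all equal)
t=4: [32, 42, 40, 44, 42, 32, 44, 43, 45, 45, 49, 39]  (not all equal)
t=5: [116, 124, 123, 126, 124, 116, 126, 125, 127, 127, 130, 122]  (not all equal)
t=6: [114, 108, 109, 106, 108, 114, 106, 107, 105, 105, 103, 109]  (not all equal)
t=7: [151, 156, 155, 157, 156, 151, 157, 157, 158, 158, 160, 155]  (not all equal)
t=8: [16, 12, 12, 11, 12, 16, 11, 11, 10, 10, 8, 12]  (not all equal)
t=9: [38, 35, 35, 34, 35, 38, 34, 34, 33, 33, 32, 35]  (not all equal)
t=10: [106, 104, 104, 103, 104, 106, 103, 103, 102, 102, 101, 104]  (not all equal)
t=11: [167, 169, 169, 169, 169, 167, 169, 169, 170, 170, 171, 169]  (not all equal)
t=12: [25, 27, 27, 27, 27, 25, 27, 27, 27, 27, 28, 27]  (not all equal)
t=13: [78, 80, 80, 80, 80, 78, 80, 80, 80, 80, 81, 80]  (not all equal)
t=14: [237, 239, 239, 239, 239, 237, 239, 239, 239, 239, 238, 239]  (not all equal)
t=15: [234, 236, 236, 236, 236, 234, 236, 236, 236, 236, 235, 236]  (not all equal)
t=16: [225, 227, 227, 227, 227, 225, 227, 227, 227, 227, 226, 227]  (not all equal)
t=17: [198, 200, 200, 200, 200, 198, 200, 200, 200, 200, 199, 200]  (not all equal)
t=18: [117, 119, 119, 119, 119, 117, 119, 119, 119, 119, 118, 119]  (not all equal)
t=19: [125, 123, 123, 123, 123, 125, 123, 123, 123, 123, 124, 123]  (not all equal)
t=20: [108, 110, 110, 110, 110, 108, 110, 110, 110, 110, 109, 110]  (not all equal)
t=21: [152, 150, 150, 150, 150, 152, 150, 150, 150, 150, 151, 150]  (not all equal)
t=22: [27, 29, 29, 29, 29, 27, 29, 29, 29, 29, 28, 29]  (not all equal)
t=23: [84, 86, 86, 86, 86, 84, 86, 86, 86, 86, 85, 86]  (not all equal)
t=24: [224, 222, 222, 222, 222, 224, 222, 222, 222, 222, 223, 222]  (not all equal)
t=25: [188, 186, 186, 186, 186, 188, 186, 186, 186, 186, 187, 186]  (not all equal)
t=26: [80, 78, 78, 78, 78, 80, 78, 78, 78, 78, 79, 78]  (not all equal)
t=27: [236, 234, 234, 234, 234, 236, 234, 234, 234, 234, 235, 234]  (not all equal)
t=28: [224, 222, 222, 222, 222, 224, 222, 222, 222, 222, 223, 222]  (not all equal)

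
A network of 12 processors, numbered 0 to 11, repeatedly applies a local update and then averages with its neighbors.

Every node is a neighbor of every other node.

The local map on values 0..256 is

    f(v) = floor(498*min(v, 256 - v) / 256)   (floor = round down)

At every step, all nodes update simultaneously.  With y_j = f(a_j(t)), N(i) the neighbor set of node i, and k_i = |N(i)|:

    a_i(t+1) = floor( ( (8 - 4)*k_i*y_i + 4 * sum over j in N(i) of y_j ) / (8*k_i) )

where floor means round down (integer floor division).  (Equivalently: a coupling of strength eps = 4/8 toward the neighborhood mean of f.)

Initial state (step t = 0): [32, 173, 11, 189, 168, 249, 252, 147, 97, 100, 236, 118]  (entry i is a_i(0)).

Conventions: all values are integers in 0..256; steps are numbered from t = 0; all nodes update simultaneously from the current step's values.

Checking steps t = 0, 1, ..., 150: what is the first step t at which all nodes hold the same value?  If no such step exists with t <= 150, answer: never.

Answer: 30
Key observation: Synchronization is absorbing here: once all nodes are equal they stay equal, and step 30 is the first all-equal step.

Derivation:
t=0: [32, 173, 11, 189, 168, 249, 252, 147, 97, 100, 236, 118]  (not all equal)
t=1: [93, 138, 74, 123, 142, 70, 68, 161, 150, 153, 82, 168]  (not all equal)
t=2: [181, 204, 165, 208, 200, 161, 160, 183, 193, 190, 172, 177]  (not all equal)
t=3: [143, 123, 157, 119, 126, 161, 161, 141, 132, 135, 151, 146]  (not all equal)
t=4: [218, 227, 205, 223, 230, 202, 202, 220, 228, 225, 211, 215]  (not all equal)
t=5: [74, 66, 86, 70, 63, 88, 88, 72, 65, 68, 80, 76]  (not all equal)
t=6: [144, 137, 154, 140, 134, 156, 156, 142, 136, 139, 149, 145]  (not all equal)
t=7: [216, 223, 208, 220, 225, 206, 206, 218, 224, 221, 212, 215]  (not all equal)
t=8: [77, 71, 84, 73, 69, 86, 86, 75, 70, 72, 80, 77]  (not all equal)
t=9: [148, 143, 155, 145, 142, 157, 157, 147, 142, 144, 151, 148]  (not all equal)
t=10: [209, 213, 203, 211, 214, 201, 201, 210, 214, 212, 206, 209]  (not all equal)
t=11: [91, 87, 96, 89, 86, 98, 98, 90, 86, 88, 94, 91]  (not all equal)
t=12: [177, 173, 181, 175, 172, 182, 182, 176, 172, 174, 179, 177]  (not all equal)
t=13: [153, 157, 149, 155, 157, 148, 148, 154, 157, 156, 151, 153]  (not all equal)
t=14: [199, 196, 203, 198, 196, 204, 204, 198, 196, 197, 201, 199]  (not all equal)
t=15: [109, 112, 106, 110, 112, 105, 105, 110, 112, 111, 108, 109]  (not all equal)
t=16: [211, 214, 209, 212, 214, 208, 208, 212, 214, 213, 210, 211]  (not all equal)
t=17: [86, 83, 88, 85, 83, 89, 89, 85, 83, 84, 87, 86]  (not all equal)
t=18: [166, 163, 168, 165, 163, 169, 169, 165, 163, 164, 167, 166]  (not all equal)
t=19: [175, 177, 173, 176, 177, 172, 172, 176, 177, 176, 174, 175]  (not all equal)
t=20: [157, 155, 158, 156, 155, 159, 159, 156, 155, 156, 157, 157]  (not all equal)
t=21: [192, 194, 191, 193, 194, 190, 190, 193, 194, 193, 192, 192]  (not all equal)
t=22: [123, 121, 124, 122, 121, 125, 125, 122, 121, 122, 123, 123]  (not all equal)
t=23: [238, 236, 239, 237, 236, 240, 240, 237, 236, 237, 238, 238]  (not all equal)
t=24: [35, 36, 34, 35, 36, 33, 33, 35, 36, 35, 35, 35]  (not all equal)
t=25: [67, 68, 66, 67, 68, 66, 66, 67, 68, 67, 67, 67]  (not all equal)
t=26: [130, 130, 129, 130, 130, 129, 129, 130, 130, 130, 130, 130]  (not all equal)
t=27: [245, 245, 246, 245, 245, 246, 246, 245, 245, 245, 245, 245]  (not all equal)
t=28: [20, 20, 19, 20, 20, 19, 19, 20, 20, 20, 20, 20]  (not all equal)
t=29: [37, 37, 36, 37, 37, 36, 36, 37, 37, 37, 37, 37]  (not all equal)
t=30: [70, 70, 70, 70, 70, 70, 70, 70, 70, 70, 70, 70]  (all equal)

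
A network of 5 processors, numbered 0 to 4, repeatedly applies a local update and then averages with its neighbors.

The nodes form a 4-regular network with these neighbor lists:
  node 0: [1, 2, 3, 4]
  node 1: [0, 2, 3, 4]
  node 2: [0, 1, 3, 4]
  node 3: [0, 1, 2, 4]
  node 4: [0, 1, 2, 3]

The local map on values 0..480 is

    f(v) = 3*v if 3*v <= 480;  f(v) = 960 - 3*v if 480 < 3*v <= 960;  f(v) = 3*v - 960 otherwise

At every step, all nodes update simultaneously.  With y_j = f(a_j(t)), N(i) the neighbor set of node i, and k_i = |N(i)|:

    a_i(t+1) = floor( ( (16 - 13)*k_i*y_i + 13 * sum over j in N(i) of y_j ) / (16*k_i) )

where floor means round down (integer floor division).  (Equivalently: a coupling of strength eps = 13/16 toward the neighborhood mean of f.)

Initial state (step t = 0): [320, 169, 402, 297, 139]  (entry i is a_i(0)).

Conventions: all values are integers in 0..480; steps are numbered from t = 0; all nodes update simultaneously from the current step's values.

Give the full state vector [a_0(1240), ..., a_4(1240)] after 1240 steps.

Answer: [150, 150, 150, 150, 150]
Key observation: The state at step 3, [210, 210, 210, 210, 210], reappears at step 11: the system is in a cycle of period 8 from step 3 on.  Therefore the state at step 1240 equals the state at step 3 + ((1240 - 3) mod 8) = 8, which is [150, 150, 150, 150, 150].

Derivation:
t=0: [320, 169, 402, 297, 139]
t=1: [240, 233, 236, 239, 234]
t=2: [250, 250, 250, 250, 250]
t=3: [210, 210, 210, 210, 210]
t=4: [330, 330, 330, 330, 330]
t=5: [30, 30, 30, 30, 30]
t=6: [90, 90, 90, 90, 90]
t=7: [270, 270, 270, 270, 270]
t=8: [150, 150, 150, 150, 150]
t=9: [450, 450, 450, 450, 450]
t=10: [390, 390, 390, 390, 390]
t=11: [210, 210, 210, 210, 210]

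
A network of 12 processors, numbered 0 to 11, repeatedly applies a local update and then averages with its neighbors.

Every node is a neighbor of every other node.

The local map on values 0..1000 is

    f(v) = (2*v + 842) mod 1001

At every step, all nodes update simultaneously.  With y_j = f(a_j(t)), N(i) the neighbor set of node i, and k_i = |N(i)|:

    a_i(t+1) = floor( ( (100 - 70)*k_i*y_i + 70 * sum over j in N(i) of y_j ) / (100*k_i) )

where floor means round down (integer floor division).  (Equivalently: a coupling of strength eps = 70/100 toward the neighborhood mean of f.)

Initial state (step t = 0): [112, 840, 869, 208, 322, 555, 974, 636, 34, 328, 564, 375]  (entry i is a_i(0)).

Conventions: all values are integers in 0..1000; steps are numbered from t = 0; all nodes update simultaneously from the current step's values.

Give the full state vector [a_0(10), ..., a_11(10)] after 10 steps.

Answer: [186, 187, 187, 186, 187, 187, 187, 186, 187, 187, 187, 187]

Derivation:
t=0: [112, 840, 869, 208, 322, 555, 974, 636, 34, 328, 564, 375]
t=1: [443, 550, 564, 488, 542, 652, 614, 454, 642, 545, 656, 567]
t=2: [650, 701, 707, 671, 697, 512, 494, 655, 507, 698, 514, 709]
t=3: [358, 382, 385, 368, 380, 529, 521, 360, 527, 381, 530, 386]
t=4: [660, 671, 672, 664, 670, 741, 737, 661, 740, 671, 741, 673]
t=5: [208, 213, 214, 210, 213, 246, 244, 208, 246, 213, 246, 214]
t=6: [279, 282, 282, 280, 282, 297, 296, 279, 297, 282, 297, 282]
t=7: [410, 411, 411, 410, 411, 418, 418, 410, 418, 411, 418, 411]
t=8: [665, 666, 666, 665, 666, 669, 669, 665, 669, 666, 669, 666]
t=9: [172, 173, 173, 172, 173, 174, 174, 172, 174, 173, 174, 173]
t=10: [186, 187, 187, 186, 187, 187, 187, 186, 187, 187, 187, 187]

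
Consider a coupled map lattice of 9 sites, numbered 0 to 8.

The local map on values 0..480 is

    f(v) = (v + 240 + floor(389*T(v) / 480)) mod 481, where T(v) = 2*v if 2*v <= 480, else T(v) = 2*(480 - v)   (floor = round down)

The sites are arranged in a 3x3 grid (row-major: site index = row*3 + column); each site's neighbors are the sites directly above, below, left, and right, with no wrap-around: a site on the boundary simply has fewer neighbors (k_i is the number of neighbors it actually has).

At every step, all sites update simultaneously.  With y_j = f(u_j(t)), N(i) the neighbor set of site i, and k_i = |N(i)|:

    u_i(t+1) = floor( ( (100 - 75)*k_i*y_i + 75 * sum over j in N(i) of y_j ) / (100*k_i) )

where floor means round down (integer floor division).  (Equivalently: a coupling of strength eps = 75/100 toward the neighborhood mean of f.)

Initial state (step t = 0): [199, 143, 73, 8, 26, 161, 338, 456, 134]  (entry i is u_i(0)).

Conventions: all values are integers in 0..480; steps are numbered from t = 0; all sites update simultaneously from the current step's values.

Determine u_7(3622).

Simulating step by step:
t=0: [199, 143, 73, 8, 26, 161, 338, 456, 134]
t=1: [217, 288, 225, 293, 231, 257, 274, 249, 189]
t=2: [349, 349, 362, 353, 367, 335, 367, 341, 348]
t=3: [318, 315, 321, 313, 319, 317, 318, 315, 325]
t=4: [340, 338, 339, 339, 340, 337, 340, 338, 339]
t=5: [326, 325, 326, 325, 326, 326, 326, 325, 326]
t=6: [334, 334, 334, 334, 334, 334, 334, 334, 334]
t=7: [329, 329, 329, 329, 329, 329, 329, 329, 329]
t=8: [332, 332, 332, 332, 332, 332, 332, 332, 332]
t=9: [330, 330, 330, 330, 330, 330, 330, 330, 330]
t=10: [332, 332, 332, 332, 332, 332, 332, 332, 332]

Answer: u_7(3622) = 332
Key observation: The state at step 8, [332, 332, 332, 332, 332, 332, 332, 332, 332], reappears at step 10: the system is in a cycle of period 2 from step 8 on.  Therefore the state at step 3622 equals the state at step 8 + ((3622 - 8) mod 2) = 8, which is [332, 332, 332, 332, 332, 332, 332, 332, 332].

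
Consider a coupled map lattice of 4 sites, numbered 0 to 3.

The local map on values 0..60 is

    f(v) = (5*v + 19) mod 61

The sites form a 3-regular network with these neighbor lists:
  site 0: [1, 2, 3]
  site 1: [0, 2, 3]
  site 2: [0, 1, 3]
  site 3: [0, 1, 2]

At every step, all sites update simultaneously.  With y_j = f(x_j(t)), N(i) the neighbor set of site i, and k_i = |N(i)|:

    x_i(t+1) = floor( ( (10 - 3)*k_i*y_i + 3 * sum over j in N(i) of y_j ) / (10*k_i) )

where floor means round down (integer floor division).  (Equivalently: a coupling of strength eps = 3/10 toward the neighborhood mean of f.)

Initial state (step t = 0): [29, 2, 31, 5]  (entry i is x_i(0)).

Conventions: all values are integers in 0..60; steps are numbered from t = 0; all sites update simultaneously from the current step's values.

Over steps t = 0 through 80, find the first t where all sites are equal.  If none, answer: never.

Answer: 33
Key observation: Synchronization is absorbing here: once all sites are equal they stay equal, and step 33 is the first all-equal step.

Derivation:
t=0: [29, 2, 31, 5]  (not all equal)
t=1: [41, 34, 47, 43]  (not all equal)
t=2: [35, 14, 16, 41]  (not all equal)
t=3: [18, 28, 34, 36]  (not all equal)
t=4: [39, 32, 14, 20]  (not all equal)
t=5: [36, 51, 34, 52]  (not all equal)
t=6: [18, 26, 12, 29]  (not all equal)
t=7: [42, 29, 24, 38]  (not all equal)
t=8: [40, 38, 23, 28]  (not all equal)
t=9: [32, 26, 18, 33]  (not all equal)
t=10: [47, 29, 42, 13]  (not all equal)
t=11: [18, 37, 39, 25]  (not all equal)
t=12: [41, 24, 30, 25]  (not all equal)
t=13: [37, 22, 40, 25]  (not all equal)
t=14: [21, 12, 30, 21]  (not all equal)
t=15: [8, 17, 35, 8]  (not all equal)
t=16: [52, 43, 23, 52]  (not all equal)
t=17: [34, 43, 20, 34]  (not all equal)
t=18: [15, 42, 46, 15]  (not all equal)
t=19: [31, 39, 14, 31]  (not all equal)
t=20: [47, 34, 33, 47]  (not all equal)
t=21: [8, 6, 3, 8]  (not all equal)
t=22: [55, 49, 40, 55]  (not all equal)
t=23: [45, 27, 37, 45]  (not all equal)
t=24: [5, 24, 17, 5]  (not all equal)
t=25: [41, 25, 40, 41]  (not all equal)
t=26: [38, 27, 35, 38]  (not all equal)
t=27: [25, 28, 16, 25]  (not all equal)
t=28: [25, 34, 34, 25]  (not all equal)
t=29: [18, 9, 9, 18]  (not all equal)
t=30: [39, 12, 12, 39]  (not all equal)
t=31: [28, 20, 20, 28]  (not all equal)
t=32: [41, 53, 53, 41]  (not all equal)
t=33: [40, 40, 40, 40]  (all equal)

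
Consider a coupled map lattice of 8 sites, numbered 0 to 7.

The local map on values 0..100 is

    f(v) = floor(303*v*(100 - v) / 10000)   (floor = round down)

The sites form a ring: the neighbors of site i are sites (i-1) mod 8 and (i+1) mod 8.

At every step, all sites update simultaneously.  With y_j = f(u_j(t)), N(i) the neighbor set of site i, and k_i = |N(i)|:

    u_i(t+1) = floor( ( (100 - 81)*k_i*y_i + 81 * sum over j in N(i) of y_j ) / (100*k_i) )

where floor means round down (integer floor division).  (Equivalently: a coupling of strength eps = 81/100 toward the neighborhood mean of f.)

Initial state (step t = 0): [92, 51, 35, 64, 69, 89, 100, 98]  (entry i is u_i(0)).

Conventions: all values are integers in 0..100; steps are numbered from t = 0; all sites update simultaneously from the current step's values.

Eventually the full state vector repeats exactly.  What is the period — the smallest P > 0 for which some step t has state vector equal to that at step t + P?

Simulating step by step:
t=0: [92, 51, 35, 64, 69, 89, 100, 98]
t=1: [36, 50, 71, 66, 51, 31, 13, 9]
t=2: [53, 67, 69, 68, 67, 56, 42, 46]
t=3: [71, 68, 65, 65, 68, 70, 74, 74]
t=4: [61, 65, 66, 66, 65, 61, 60, 59]
t=5: [70, 69, 67, 67, 69, 70, 72, 72]
t=6: [62, 64, 65, 65, 64, 62, 61, 61]
t=7: [70, 69, 68, 68, 69, 70, 71, 71]
t=8: [63, 64, 64, 64, 64, 63, 62, 62]
t=9: [70, 69, 69, 69, 69, 70, 70, 70]
t=10: [63, 63, 64, 64, 63, 63, 63, 63]
t=11: [70, 69, 69, 69, 69, 70, 70, 70]

Answer: 2
Key observation: The state at step 9, [70, 69, 69, 69, 69, 70, 70, 70], reappears at step 11 — and no state repeats earlier — so the cycle the system enters has period 2.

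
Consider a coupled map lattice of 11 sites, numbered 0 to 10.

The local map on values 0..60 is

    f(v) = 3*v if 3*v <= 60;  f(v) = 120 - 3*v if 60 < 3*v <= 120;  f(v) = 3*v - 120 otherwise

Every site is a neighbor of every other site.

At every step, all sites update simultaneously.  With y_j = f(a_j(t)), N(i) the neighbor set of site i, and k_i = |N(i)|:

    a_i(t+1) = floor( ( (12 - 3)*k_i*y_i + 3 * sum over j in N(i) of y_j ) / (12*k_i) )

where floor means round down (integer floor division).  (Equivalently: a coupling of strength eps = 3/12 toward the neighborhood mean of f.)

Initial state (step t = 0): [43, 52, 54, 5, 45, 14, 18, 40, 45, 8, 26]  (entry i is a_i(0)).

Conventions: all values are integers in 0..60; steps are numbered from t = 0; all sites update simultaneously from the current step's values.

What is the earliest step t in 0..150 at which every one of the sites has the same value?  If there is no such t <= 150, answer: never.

Simulating step by step:
t=0: [43, 52, 54, 5, 45, 14, 18, 40, 45, 8, 26]  (not all equal)
t=1: [13, 33, 37, 18, 18, 37, 46, 7, 18, 24, 37]  (not all equal)
t=2: [36, 23, 14, 47, 47, 14, 21, 23, 47, 43, 14]  (not all equal)
t=3: [17, 46, 39, 24, 24, 39, 50, 46, 24, 15, 39]  (not all equal)
t=4: [44, 20, 10, 42, 42, 10, 29, 20, 42, 40, 10]  (not all equal)
t=5: [15, 50, 28, 11, 11, 28, 30, 50, 11, 6, 28]  (not all equal)
t=6: [41, 30, 35, 32, 32, 35, 30, 30, 32, 22, 35]  (not all equal)
t=7: [8, 28, 17, 24, 24, 17, 28, 28, 24, 45, 17]  (not all equal)
t=8: [28, 37, 48, 45, 45, 48, 37, 37, 45, 21, 48]  (not all equal)
t=9: [32, 12, 23, 16, 16, 23, 12, 12, 16, 47, 23]  (not all equal)
t=10: [28, 37, 48, 46, 46, 48, 37, 37, 46, 26, 48]  (not all equal)
t=11: [31, 12, 23, 18, 18, 23, 12, 12, 18, 36, 23]  (not all equal)
t=12: [31, 37, 48, 50, 50, 48, 37, 37, 50, 20, 48]  (not all equal)
t=13: [26, 13, 24, 28, 28, 24, 13, 13, 28, 50, 24]  (not all equal)
t=14: [41, 39, 45, 37, 37, 45, 39, 39, 37, 32, 45]  (not all equal)
t=15: [4, 4, 13, 9, 9, 13, 4, 4, 9, 20, 13]  (not all equal)
t=16: [16, 16, 35, 27, 27, 35, 16, 16, 27, 51, 35]  (not all equal)
t=17: [44, 44, 20, 37, 37, 20, 44, 44, 37, 33, 20]  (not all equal)
t=18: [15, 15, 50, 13, 13, 50, 15, 15, 13, 22, 50]  (not all equal)
t=19: [43, 43, 32, 39, 39, 32, 43, 43, 39, 50, 32]  (not all equal)
t=20: [10, 10, 21, 5, 5, 21, 10, 10, 5, 25, 21]  (not all equal)
t=21: [31, 31, 50, 20, 20, 50, 31, 31, 20, 42, 50]  (not all equal)
t=22: [29, 29, 31, 53, 53, 31, 29, 29, 53, 13, 31]  (not all equal)
t=23: [33, 33, 28, 37, 37, 28, 33, 33, 37, 37, 28]  (not all equal)
t=24: [20, 20, 31, 12, 12, 31, 20, 20, 12, 12, 31]  (not all equal)
t=25: [55, 55, 31, 37, 37, 31, 55, 55, 37, 37, 31]  (not all equal)
t=26: [40, 40, 27, 13, 13, 27, 40, 40, 13, 13, 27]  (not all equal)
t=27: [6, 6, 35, 35, 35, 35, 6, 6, 35, 35, 35]  (not all equal)
t=28: [17, 17, 15, 15, 15, 15, 17, 17, 15, 15, 15]  (not all equal)
t=29: [49, 49, 45, 45, 45, 45, 49, 49, 45, 45, 45]  (not all equal)
t=30: [24, 24, 16, 16, 16, 16, 24, 24, 16, 16, 16]  (not all equal)
t=31: [48, 48, 48, 48, 48, 48, 48, 48, 48, 48, 48]  (all equal)

Answer: 31
Key observation: Synchronization is absorbing here: once all sites are equal they stay equal, and step 31 is the first all-equal step.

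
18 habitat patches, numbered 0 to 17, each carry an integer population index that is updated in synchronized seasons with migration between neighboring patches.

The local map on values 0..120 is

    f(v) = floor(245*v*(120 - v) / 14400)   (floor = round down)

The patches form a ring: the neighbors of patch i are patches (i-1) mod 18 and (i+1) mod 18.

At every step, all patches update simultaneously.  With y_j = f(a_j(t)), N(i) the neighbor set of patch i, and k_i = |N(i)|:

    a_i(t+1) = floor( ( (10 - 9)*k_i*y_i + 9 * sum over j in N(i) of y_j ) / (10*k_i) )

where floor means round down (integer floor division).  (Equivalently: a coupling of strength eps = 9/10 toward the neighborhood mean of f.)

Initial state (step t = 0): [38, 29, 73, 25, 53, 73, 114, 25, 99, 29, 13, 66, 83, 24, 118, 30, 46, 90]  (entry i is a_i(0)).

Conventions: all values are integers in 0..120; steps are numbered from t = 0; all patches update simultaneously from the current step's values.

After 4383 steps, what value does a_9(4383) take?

Answer: a_9(4383) = 61
Key observation: The state at step 5, [61, 61, 61, 61, 61, 61, 61, 61, 61, 61, 61, 61, 61, 61, 61, 61, 61, 61], reappears at step 6: the system is in a cycle of period 1 from step 5 on.  Therefore the state at step 4383 equals the state at step 5 + ((4383 - 5) mod 1) = 5, which is [61, 61, 61, 61, 61, 61, 61, 61, 61, 61, 61, 61, 61, 61, 61, 61, 61, 61].

Derivation:
t=0: [38, 29, 73, 25, 53, 73, 114, 25, 99, 29, 13, 66, 83, 24, 118, 30, 46, 90]
t=1: [45, 54, 43, 57, 50, 37, 45, 24, 41, 30, 49, 39, 49, 29, 38, 31, 46, 54]
t=2: [59, 56, 60, 57, 56, 57, 46, 54, 43, 55, 50, 58, 49, 54, 45, 54, 53, 57]
t=3: [60, 60, 60, 60, 60, 58, 60, 56, 59, 57, 60, 59, 60, 58, 59, 58, 60, 60]
t=4: [61, 61, 61, 61, 61, 61, 60, 60, 60, 61, 61, 61, 61, 61, 61, 61, 61, 61]
t=5: [61, 61, 61, 61, 61, 61, 61, 61, 61, 61, 61, 61, 61, 61, 61, 61, 61, 61]
t=6: [61, 61, 61, 61, 61, 61, 61, 61, 61, 61, 61, 61, 61, 61, 61, 61, 61, 61]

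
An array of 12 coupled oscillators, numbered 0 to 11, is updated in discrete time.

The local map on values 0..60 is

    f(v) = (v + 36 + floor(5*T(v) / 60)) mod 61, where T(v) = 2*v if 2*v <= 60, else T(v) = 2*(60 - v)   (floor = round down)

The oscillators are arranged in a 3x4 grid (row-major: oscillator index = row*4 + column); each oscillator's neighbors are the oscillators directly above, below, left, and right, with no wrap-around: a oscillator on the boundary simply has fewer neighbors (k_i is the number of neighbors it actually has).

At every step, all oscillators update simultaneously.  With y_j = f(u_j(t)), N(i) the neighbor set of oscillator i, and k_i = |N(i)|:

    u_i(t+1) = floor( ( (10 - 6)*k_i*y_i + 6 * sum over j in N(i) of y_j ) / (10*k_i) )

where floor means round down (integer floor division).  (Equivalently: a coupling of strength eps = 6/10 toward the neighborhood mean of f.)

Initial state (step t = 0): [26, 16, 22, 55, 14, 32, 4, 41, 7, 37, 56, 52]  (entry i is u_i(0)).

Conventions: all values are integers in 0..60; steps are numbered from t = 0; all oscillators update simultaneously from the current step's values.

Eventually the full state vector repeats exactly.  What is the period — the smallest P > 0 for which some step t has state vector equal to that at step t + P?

Answer: 8
Key observation: The state at step 13, [53, 53, 53, 53, 53, 53, 53, 53, 53, 53, 53, 53], reappears at step 21 — and no state repeats earlier — so the cycle the system enters has period 8.

Derivation:
t=0: [26, 16, 22, 55, 14, 32, 4, 41, 7, 37, 56, 52]
t=1: [33, 24, 24, 17, 32, 28, 25, 27, 37, 23, 29, 26]
t=2: [9, 5, 13, 24, 11, 5, 5, 15, 9, 6, 5, 6]
t=3: [45, 44, 37, 32, 45, 42, 44, 38, 45, 42, 41, 45]
t=4: [21, 19, 16, 13, 21, 20, 18, 17, 21, 20, 20, 19]
t=5: [59, 57, 54, 53, 59, 58, 56, 55, 59, 59, 58, 57]
t=6: [33, 32, 30, 29, 33, 32, 31, 30, 34, 33, 32, 31]
t=7: [11, 11, 9, 9, 12, 11, 10, 9, 12, 11, 10, 10]
t=8: [48, 47, 46, 46, 49, 48, 46, 46, 49, 48, 47, 46]
t=9: [24, 24, 23, 23, 25, 24, 23, 23, 25, 24, 23, 23]
t=10: [3, 2, 1, 1, 3, 2, 1, 1, 3, 2, 1, 1]
t=11: [38, 38, 37, 37, 38, 38, 37, 37, 38, 38, 37, 37]
t=12: [16, 15, 15, 15, 16, 15, 15, 15, 16, 15, 15, 15]
t=13: [53, 53, 53, 53, 53, 53, 53, 53, 53, 53, 53, 53]
t=14: [29, 29, 29, 29, 29, 29, 29, 29, 29, 29, 29, 29]
t=15: [8, 8, 8, 8, 8, 8, 8, 8, 8, 8, 8, 8]
t=16: [45, 45, 45, 45, 45, 45, 45, 45, 45, 45, 45, 45]
t=17: [22, 22, 22, 22, 22, 22, 22, 22, 22, 22, 22, 22]
t=18: [0, 0, 0, 0, 0, 0, 0, 0, 0, 0, 0, 0]
t=19: [36, 36, 36, 36, 36, 36, 36, 36, 36, 36, 36, 36]
t=20: [15, 15, 15, 15, 15, 15, 15, 15, 15, 15, 15, 15]
t=21: [53, 53, 53, 53, 53, 53, 53, 53, 53, 53, 53, 53]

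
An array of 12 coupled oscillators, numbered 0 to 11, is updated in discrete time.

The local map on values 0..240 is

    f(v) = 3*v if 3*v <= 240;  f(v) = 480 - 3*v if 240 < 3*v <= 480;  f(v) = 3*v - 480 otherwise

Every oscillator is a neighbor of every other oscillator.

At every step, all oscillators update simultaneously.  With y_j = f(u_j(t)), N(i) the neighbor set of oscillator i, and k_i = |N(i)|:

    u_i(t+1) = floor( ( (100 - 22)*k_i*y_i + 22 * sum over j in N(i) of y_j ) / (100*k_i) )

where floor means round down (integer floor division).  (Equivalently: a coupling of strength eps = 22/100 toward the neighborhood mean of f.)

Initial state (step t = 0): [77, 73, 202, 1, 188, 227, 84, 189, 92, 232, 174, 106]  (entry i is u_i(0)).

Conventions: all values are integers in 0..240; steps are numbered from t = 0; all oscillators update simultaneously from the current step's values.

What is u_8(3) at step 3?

Answer: u_8(3) = 161

Derivation:
t=0: [77, 73, 202, 1, 188, 227, 84, 189, 92, 232, 174, 106]
t=1: [211, 202, 131, 38, 99, 188, 209, 102, 191, 200, 67, 159]
t=2: [145, 125, 95, 116, 168, 93, 141, 161, 100, 120, 182, 31]
t=3: [58, 104, 172, 124, 42, 177, 67, 26, 161, 115, 74, 95]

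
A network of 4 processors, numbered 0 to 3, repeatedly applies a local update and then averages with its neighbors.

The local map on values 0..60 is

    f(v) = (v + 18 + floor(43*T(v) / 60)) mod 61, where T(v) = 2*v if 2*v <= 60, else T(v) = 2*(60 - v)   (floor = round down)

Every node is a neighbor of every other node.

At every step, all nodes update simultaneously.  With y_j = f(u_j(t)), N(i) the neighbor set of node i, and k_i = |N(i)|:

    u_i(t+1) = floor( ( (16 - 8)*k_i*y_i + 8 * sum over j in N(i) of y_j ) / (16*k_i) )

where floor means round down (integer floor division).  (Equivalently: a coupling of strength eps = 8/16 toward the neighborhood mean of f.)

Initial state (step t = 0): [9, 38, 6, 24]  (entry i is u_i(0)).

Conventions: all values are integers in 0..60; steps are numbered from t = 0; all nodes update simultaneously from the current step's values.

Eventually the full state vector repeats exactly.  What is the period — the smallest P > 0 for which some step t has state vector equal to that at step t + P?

Simulating step by step:
t=0: [9, 38, 6, 24]
t=1: [31, 27, 29, 23]
t=2: [24, 22, 24, 19]
t=3: [12, 10, 12, 8]
t=4: [44, 42, 44, 41]
t=5: [23, 23, 23, 24]
t=6: [12, 12, 12, 13]
t=7: [47, 47, 47, 48]
t=8: [22, 22, 22, 22]
t=9: [10, 10, 10, 10]
t=10: [42, 42, 42, 42]
t=11: [24, 24, 24, 24]
t=12: [15, 15, 15, 15]
t=13: [54, 54, 54, 54]
t=14: [19, 19, 19, 19]
t=15: [3, 3, 3, 3]
t=16: [25, 25, 25, 25]
t=17: [17, 17, 17, 17]
t=18: [59, 59, 59, 59]
t=19: [17, 17, 17, 17]

Answer: 2
Key observation: The state at step 17, [17, 17, 17, 17], reappears at step 19 — and no state repeats earlier — so the cycle the system enters has period 2.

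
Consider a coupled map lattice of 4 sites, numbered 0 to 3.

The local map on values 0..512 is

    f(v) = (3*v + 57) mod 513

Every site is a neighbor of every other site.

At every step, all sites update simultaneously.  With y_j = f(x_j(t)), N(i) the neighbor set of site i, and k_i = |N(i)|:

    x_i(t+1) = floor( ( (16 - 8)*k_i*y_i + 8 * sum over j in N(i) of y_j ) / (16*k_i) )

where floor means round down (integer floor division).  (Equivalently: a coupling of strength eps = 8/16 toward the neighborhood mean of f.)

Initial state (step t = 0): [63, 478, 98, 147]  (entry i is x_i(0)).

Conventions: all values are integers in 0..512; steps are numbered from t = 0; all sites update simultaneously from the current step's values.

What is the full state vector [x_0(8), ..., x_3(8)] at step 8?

Simulating step by step:
t=0: [63, 478, 98, 147]
t=1: [342, 415, 377, 426]
t=2: [153, 226, 188, 237]
t=3: [99, 172, 134, 183]
t=4: [279, 181, 314, 192]
t=5: [306, 208, 341, 219]
t=6: [301, 203, 165, 214]
t=7: [286, 188, 150, 199]
t=8: [327, 229, 362, 240]

Answer: [327, 229, 362, 240]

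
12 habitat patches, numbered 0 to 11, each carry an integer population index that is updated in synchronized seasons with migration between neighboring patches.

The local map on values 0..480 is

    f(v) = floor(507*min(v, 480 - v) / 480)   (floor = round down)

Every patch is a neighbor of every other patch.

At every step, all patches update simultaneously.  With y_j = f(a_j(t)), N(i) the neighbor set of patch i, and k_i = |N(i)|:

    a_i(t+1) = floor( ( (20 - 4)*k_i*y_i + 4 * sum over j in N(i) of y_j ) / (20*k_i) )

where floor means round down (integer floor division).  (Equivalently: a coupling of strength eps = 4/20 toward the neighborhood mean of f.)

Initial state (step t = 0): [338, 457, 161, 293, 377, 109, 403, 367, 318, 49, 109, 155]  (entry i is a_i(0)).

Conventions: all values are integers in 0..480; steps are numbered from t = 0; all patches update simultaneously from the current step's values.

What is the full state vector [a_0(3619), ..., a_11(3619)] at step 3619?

Simulating step by step:
t=0: [338, 457, 161, 293, 377, 109, 403, 367, 318, 49, 109, 155]
t=1: [143, 45, 159, 180, 111, 116, 89, 119, 160, 66, 116, 154]
t=2: [145, 64, 158, 176, 119, 123, 101, 125, 160, 81, 123, 154]
t=3: [148, 81, 159, 173, 126, 130, 112, 132, 161, 95, 130, 155]
t=4: [152, 97, 161, 172, 134, 137, 122, 139, 163, 108, 137, 158]
t=5: [157, 111, 165, 173, 142, 144, 132, 146, 166, 121, 144, 161]
t=6: [162, 125, 169, 176, 150, 152, 142, 154, 170, 133, 152, 166]
t=7: [169, 138, 174, 180, 158, 160, 151, 162, 175, 144, 160, 172]
t=8: [176, 150, 180, 185, 167, 169, 161, 170, 181, 156, 169, 178]
t=9: [183, 162, 187, 191, 176, 178, 172, 179, 188, 167, 178, 186]
t=10: [192, 174, 195, 198, 185, 188, 182, 188, 195, 178, 188, 194]
t=11: [201, 186, 203, 206, 195, 198, 193, 198, 203, 190, 198, 202]
t=12: [211, 198, 212, 215, 205, 208, 204, 208, 212, 201, 208, 212]
t=13: [221, 211, 222, 225, 216, 218, 215, 218, 222, 213, 218, 222]
t=14: [232, 223, 233, 235, 228, 230, 227, 230, 233, 225, 230, 233]
t=15: [244, 236, 245, 246, 240, 242, 239, 242, 245, 238, 242, 245]
t=16: [249, 249, 248, 247, 252, 250, 251, 250, 248, 250, 250, 248]
t=17: [243, 243, 244, 245, 240, 242, 241, 242, 244, 242, 242, 244]
t=18: [250, 250, 249, 248, 252, 250, 251, 250, 249, 250, 250, 249]
t=19: [242, 242, 242, 244, 240, 242, 241, 242, 242, 242, 242, 242]
t=20: [251, 251, 251, 249, 252, 251, 251, 251, 251, 251, 251, 251]
t=21: [241, 241, 241, 242, 240, 241, 241, 241, 241, 241, 241, 241]
t=22: [252, 252, 252, 251, 252, 252, 252, 252, 252, 252, 252, 252]
t=23: [240, 240, 240, 240, 240, 240, 240, 240, 240, 240, 240, 240]
t=24: [253, 253, 253, 253, 253, 253, 253, 253, 253, 253, 253, 253]
t=25: [239, 239, 239, 239, 239, 239, 239, 239, 239, 239, 239, 239]
t=26: [252, 252, 252, 252, 252, 252, 252, 252, 252, 252, 252, 252]
t=27: [240, 240, 240, 240, 240, 240, 240, 240, 240, 240, 240, 240]

Answer: [240, 240, 240, 240, 240, 240, 240, 240, 240, 240, 240, 240]
Key observation: The state at step 23, [240, 240, 240, 240, 240, 240, 240, 240, 240, 240, 240, 240], reappears at step 27: the system is in a cycle of period 4 from step 23 on.  Therefore the state at step 3619 equals the state at step 23 + ((3619 - 23) mod 4) = 23, which is [240, 240, 240, 240, 240, 240, 240, 240, 240, 240, 240, 240].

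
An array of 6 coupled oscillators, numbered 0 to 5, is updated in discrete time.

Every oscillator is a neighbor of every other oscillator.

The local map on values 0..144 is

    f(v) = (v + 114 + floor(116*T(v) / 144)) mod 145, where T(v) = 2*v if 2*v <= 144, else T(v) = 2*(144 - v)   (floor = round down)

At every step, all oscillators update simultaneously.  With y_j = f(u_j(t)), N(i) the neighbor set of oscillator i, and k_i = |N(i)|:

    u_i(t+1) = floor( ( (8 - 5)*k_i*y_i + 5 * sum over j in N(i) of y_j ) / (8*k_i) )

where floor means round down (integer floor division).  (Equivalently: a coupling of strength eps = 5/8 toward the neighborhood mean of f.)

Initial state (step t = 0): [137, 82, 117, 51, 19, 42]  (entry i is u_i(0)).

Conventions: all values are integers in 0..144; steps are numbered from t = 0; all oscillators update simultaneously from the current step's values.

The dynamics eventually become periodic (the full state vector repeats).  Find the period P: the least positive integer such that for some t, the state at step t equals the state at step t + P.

Answer: 2
Key observation: The state at step 12, [124, 124, 124, 124, 124, 124], reappears at step 14 — and no state repeats earlier — so the cycle the system enters has period 2.

Derivation:
t=0: [137, 82, 117, 51, 19, 42]
t=1: [85, 57, 88, 81, 60, 75]
t=2: [34, 62, 33, 34, 64, 35]
t=3: [76, 94, 75, 76, 95, 76]
t=4: [42, 76, 42, 42, 75, 42]
t=5: [60, 43, 60, 60, 43, 60]
t=6: [114, 103, 114, 114, 103, 114]
t=7: [132, 134, 132, 132, 134, 132]
t=8: [119, 119, 119, 119, 119, 119]
t=9: [128, 128, 128, 128, 128, 128]
t=10: [122, 122, 122, 122, 122, 122]
t=11: [126, 126, 126, 126, 126, 126]
t=12: [124, 124, 124, 124, 124, 124]
t=13: [125, 125, 125, 125, 125, 125]
t=14: [124, 124, 124, 124, 124, 124]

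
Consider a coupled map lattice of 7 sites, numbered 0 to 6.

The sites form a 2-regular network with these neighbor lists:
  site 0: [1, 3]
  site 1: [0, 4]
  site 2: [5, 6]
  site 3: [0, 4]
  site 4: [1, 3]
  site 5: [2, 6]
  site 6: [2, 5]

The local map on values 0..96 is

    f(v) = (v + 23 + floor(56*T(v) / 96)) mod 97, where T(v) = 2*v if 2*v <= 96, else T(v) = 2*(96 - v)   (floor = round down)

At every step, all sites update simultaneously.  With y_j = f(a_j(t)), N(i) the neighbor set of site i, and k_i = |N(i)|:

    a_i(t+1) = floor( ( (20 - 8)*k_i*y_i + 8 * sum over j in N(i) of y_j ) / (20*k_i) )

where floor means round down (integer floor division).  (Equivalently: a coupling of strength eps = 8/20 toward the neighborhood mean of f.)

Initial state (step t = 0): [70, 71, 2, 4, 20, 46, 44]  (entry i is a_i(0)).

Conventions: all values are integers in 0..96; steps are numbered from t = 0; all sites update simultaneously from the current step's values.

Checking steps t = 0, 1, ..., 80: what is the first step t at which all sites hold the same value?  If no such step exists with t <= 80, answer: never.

Simulating step by step:
t=0: [70, 71, 2, 4, 20, 46, 44]  (not all equal)
t=1: [27, 34, 25, 37, 51, 24, 23]  (not all equal)
t=2: [69, 79, 75, 25, 37, 74, 73]  (not all equal)
t=3: [35, 20, 25, 52, 23, 25, 25]  (not all equal)
t=4: [19, 54, 77, 32, 62, 77, 77]  (not all equal)
t=5: [62, 35, 25, 73, 40, 25, 25]  (not all equal)
t=6: [21, 8, 77, 22, 12, 77, 77]  (not all equal)
t=7: [62, 47, 25, 65, 51, 25, 25]  (not all equal)
t=8: [27, 27, 77, 27, 28, 77, 77]  (not all equal)
t=9: [81, 81, 25, 81, 82, 25, 25]  (not all equal)
t=10: [24, 24, 77, 24, 24, 77, 77]  (not all equal)
t=11: [75, 75, 25, 75, 75, 25, 25]  (not all equal)
t=12: [25, 25, 77, 25, 25, 77, 77]  (not all equal)
t=13: [77, 77, 25, 77, 77, 25, 25]  (not all equal)
t=14: [25, 25, 77, 25, 25, 77, 77]  (not all equal)

Answer: never
Key observation: The state at step 12 reappears at step 14 — the system is in a cycle of period 2 from step 12 on.  No step 0..14 is synchronized, and the cycle repeats forever, so no step up to 80 (or ever) has all sites equal.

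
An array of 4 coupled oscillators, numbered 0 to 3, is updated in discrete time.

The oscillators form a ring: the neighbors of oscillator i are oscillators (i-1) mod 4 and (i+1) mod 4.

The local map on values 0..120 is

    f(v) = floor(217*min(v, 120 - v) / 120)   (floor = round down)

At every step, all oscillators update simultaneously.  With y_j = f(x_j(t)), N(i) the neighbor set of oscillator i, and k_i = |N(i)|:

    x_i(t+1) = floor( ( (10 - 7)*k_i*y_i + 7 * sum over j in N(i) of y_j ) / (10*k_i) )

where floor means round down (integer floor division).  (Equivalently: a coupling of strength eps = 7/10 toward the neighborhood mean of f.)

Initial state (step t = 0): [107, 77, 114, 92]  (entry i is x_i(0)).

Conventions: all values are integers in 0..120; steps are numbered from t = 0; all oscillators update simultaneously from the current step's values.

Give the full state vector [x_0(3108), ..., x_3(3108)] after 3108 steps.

Simulating step by step:
t=0: [107, 77, 114, 92]
t=1: [51, 34, 47, 26]
t=2: [65, 79, 63, 75]
t=3: [83, 92, 85, 95]
t=4: [53, 60, 52, 58]
t=5: [102, 98, 102, 97]
t=6: [37, 34, 37, 34]
t=7: [62, 64, 62, 64]
t=8: [101, 103, 101, 103]
t=9: [31, 32, 31, 32]
t=10: [56, 56, 56, 56]
t=11: [101, 101, 101, 101]
t=12: [34, 34, 34, 34]
t=13: [61, 61, 61, 61]
t=14: [106, 106, 106, 106]
t=15: [25, 25, 25, 25]
t=16: [45, 45, 45, 45]
t=17: [81, 81, 81, 81]
t=18: [70, 70, 70, 70]
t=19: [90, 90, 90, 90]
t=20: [54, 54, 54, 54]
t=21: [97, 97, 97, 97]
t=22: [41, 41, 41, 41]
t=23: [74, 74, 74, 74]
t=24: [83, 83, 83, 83]
t=25: [66, 66, 66, 66]
t=26: [97, 97, 97, 97]

Answer: [74, 74, 74, 74]
Key observation: The state at step 21, [97, 97, 97, 97], reappears at step 26: the system is in a cycle of period 5 from step 21 on.  Therefore the state at step 3108 equals the state at step 21 + ((3108 - 21) mod 5) = 23, which is [74, 74, 74, 74].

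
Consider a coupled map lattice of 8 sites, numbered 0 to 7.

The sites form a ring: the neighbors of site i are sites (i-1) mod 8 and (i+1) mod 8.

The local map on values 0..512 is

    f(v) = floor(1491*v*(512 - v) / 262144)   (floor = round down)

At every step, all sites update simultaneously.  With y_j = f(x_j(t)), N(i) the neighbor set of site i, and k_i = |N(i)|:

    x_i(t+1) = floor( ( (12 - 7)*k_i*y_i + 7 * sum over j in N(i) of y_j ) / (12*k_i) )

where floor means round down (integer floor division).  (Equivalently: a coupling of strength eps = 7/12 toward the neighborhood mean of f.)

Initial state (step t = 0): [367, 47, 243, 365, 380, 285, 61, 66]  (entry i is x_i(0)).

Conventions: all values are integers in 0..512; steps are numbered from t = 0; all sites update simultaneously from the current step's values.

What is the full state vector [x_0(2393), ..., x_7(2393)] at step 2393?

Simulating step by step:
t=0: [367, 47, 243, 365, 380, 285, 61, 66]
t=1: [210, 247, 279, 318, 314, 281, 220, 203]
t=2: [362, 367, 364, 356, 356, 363, 363, 359]
t=3: [307, 304, 307, 312, 312, 309, 308, 309]
t=4: [357, 357, 356, 354, 354, 355, 356, 356]
t=5: [314, 314, 315, 317, 317, 316, 315, 314]
t=6: [353, 352, 352, 351, 351, 351, 352, 352]
t=7: [319, 319, 320, 320, 321, 320, 320, 319]
t=8: [350, 349, 349, 348, 348, 348, 349, 349]
t=9: [322, 322, 323, 323, 324, 323, 323, 322]
t=10: [347, 347, 347, 346, 346, 346, 347, 347]
t=11: [325, 325, 325, 325, 326, 325, 325, 325]
t=12: [345, 345, 345, 344, 344, 344, 345, 345]
t=13: [327, 327, 327, 327, 328, 327, 327, 327]
t=14: [344, 344, 344, 343, 343, 343, 344, 344]
t=15: [328, 328, 328, 328, 329, 328, 328, 328]
t=16: [343, 343, 343, 342, 342, 342, 343, 343]
t=17: [329, 329, 329, 329, 330, 329, 329, 329]
t=18: [342, 342, 342, 341, 341, 341, 342, 342]
t=19: [330, 330, 330, 330, 331, 330, 330, 330]
t=20: [341, 341, 341, 340, 340, 340, 341, 341]
t=21: [331, 331, 331, 331, 332, 331, 331, 331]
t=22: [340, 340, 340, 339, 339, 339, 340, 340]
t=23: [332, 332, 332, 332, 333, 332, 332, 332]
t=24: [339, 339, 339, 339, 339, 339, 339, 339]
t=25: [333, 333, 333, 333, 333, 333, 333, 333]
t=26: [339, 339, 339, 339, 339, 339, 339, 339]

Answer: [333, 333, 333, 333, 333, 333, 333, 333]
Key observation: The state at step 24, [339, 339, 339, 339, 339, 339, 339, 339], reappears at step 26: the system is in a cycle of period 2 from step 24 on.  Therefore the state at step 2393 equals the state at step 24 + ((2393 - 24) mod 2) = 25, which is [333, 333, 333, 333, 333, 333, 333, 333].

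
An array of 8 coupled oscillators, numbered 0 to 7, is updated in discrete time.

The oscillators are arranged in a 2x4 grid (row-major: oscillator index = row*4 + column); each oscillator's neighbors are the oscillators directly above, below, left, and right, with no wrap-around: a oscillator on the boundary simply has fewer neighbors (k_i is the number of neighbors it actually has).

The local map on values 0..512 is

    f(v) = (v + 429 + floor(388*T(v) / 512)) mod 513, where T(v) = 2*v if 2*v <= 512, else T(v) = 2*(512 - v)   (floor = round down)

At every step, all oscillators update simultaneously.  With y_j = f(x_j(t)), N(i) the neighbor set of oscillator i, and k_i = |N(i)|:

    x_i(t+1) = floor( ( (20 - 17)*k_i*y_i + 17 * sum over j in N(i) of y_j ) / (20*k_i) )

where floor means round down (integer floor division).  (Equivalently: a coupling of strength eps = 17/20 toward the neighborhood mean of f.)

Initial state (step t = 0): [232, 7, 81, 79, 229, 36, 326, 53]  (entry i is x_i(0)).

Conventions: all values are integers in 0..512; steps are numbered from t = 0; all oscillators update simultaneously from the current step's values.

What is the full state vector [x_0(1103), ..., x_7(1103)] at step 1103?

Answer: [298, 468, 360, 401, 401, 360, 468, 298]
Key observation: The state at step 20, [401, 361, 468, 298, 298, 468, 361, 401], reappears at step 22: the system is in a cycle of period 2 from step 20 on.  Therefore the state at step 1103 equals the state at step 20 + ((1103 - 20) mod 2) = 21, which is [298, 468, 360, 401, 401, 360, 468, 298].

Derivation:
t=0: [232, 7, 81, 79, 229, 36, 326, 53]
t=1: [473, 243, 179, 88, 288, 269, 50, 60]
t=2: [85, 244, 109, 204, 211, 30, 139, 85]
t=3: [215, 235, 229, 199, 335, 281, 272, 314]
t=4: [286, 354, 346, 278, 209, 161, 159, 195]
t=5: [408, 176, 243, 177, 215, 406, 253, 209]
t=6: [418, 330, 216, 247, 477, 313, 271, 236]
t=7: [264, 270, 88, 415, 276, 142, 284, 103]
t=8: [38, 133, 176, 204, 139, 71, 170, 243]
t=9: [220, 168, 343, 222, 84, 257, 183, 330]
t=10: [267, 197, 336, 75, 237, 245, 72, 362]
t=11: [398, 80, 174, 232, 102, 291, 164, 161]
t=12: [195, 263, 320, 361, 244, 179, 248, 399]
t=13: [85, 229, 164, 288, 330, 78, 249, 298]
t=14: [231, 235, 205, 154, 103, 166, 136, 28]
t=15: [364, 433, 367, 440, 379, 316, 396, 313]
t=16: [485, 359, 477, 290, 295, 413, 224, 407]
t=17: [292, 462, 354, 398, 394, 358, 470, 288]
t=18: [404, 363, 469, 301, 300, 469, 363, 401]
t=19: [296, 467, 359, 400, 400, 359, 468, 296]
t=20: [401, 361, 468, 298, 298, 468, 361, 401]
t=21: [298, 468, 360, 401, 401, 360, 468, 298]
t=22: [401, 361, 468, 298, 298, 468, 361, 401]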